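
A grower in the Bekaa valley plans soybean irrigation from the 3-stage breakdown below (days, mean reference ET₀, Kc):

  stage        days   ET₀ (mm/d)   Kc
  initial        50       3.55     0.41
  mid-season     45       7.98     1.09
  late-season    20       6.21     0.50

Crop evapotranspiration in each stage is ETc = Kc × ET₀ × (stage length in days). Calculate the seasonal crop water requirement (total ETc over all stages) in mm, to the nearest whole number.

526 mm

initial: 0.41 × 3.55 × 50 = 72.78 mm
mid-season: 1.09 × 7.98 × 45 = 391.42 mm
late-season: 0.50 × 6.21 × 20 = 62.10 mm
Seasonal total = 526.30 mm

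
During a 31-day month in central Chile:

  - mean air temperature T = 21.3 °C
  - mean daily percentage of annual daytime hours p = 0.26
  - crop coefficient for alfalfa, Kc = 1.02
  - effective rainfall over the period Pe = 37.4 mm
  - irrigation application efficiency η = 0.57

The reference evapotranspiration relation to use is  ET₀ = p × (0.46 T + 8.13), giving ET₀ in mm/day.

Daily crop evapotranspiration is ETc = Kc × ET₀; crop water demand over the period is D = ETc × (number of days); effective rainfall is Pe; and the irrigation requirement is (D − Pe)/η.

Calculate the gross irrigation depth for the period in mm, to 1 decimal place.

193.0 mm

ET₀ = 0.26 × (0.46 × 21.3 + 8.13) = 0.26 × 17.928 = 4.6613 mm/d
ETc = Kc × ET₀ = 1.02 × 4.6613 = 4.7545 mm/d
Crop demand D = ETc × 31 d = 4.7545 × 31 = 147.390 mm
D − Pe = 147.390 − 37.4 = 109.990 mm
Gross irrigation = 109.990 / 0.57 = 192.965 mm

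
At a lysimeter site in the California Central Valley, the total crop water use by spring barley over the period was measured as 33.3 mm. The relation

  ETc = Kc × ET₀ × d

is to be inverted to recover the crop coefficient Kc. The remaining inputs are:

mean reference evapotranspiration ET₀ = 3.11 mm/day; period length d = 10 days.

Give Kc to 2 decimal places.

ETc = Kc × ET₀ × d  ⇒  Kc = ETc / (ET₀ × d)
Kc = 33.3 / (3.11 × 10) = 33.3 / 31.10 = 1.0707

1.07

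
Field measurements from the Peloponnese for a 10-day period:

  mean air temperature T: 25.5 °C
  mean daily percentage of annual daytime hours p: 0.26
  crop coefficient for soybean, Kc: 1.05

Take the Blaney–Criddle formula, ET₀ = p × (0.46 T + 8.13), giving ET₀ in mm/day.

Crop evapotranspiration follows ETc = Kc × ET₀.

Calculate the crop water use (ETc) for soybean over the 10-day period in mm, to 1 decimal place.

ET₀ = 0.26 × (0.46 × 25.5 + 8.13) = 0.26 × 19.860 = 5.1636 mm/d
ETc = Kc × ET₀ = 1.05 × 5.1636 = 5.4218 mm/d
Over 10 days: 5.4218 × 10 = 54.218 mm

54.2 mm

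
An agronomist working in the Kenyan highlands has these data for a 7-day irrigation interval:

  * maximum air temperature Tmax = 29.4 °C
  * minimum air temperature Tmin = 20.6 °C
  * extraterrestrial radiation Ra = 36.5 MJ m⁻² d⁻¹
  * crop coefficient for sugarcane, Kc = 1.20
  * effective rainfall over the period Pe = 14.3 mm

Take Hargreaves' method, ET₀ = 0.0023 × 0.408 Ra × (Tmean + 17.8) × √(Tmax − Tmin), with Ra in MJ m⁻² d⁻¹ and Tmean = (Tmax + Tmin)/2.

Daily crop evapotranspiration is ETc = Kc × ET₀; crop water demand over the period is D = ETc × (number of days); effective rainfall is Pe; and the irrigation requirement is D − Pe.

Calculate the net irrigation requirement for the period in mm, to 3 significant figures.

22.2 mm

Tmean = (29.4 + 20.6)/2 = 25.00 °C
0.408 Ra = 0.408 × 36.5 = 14.8920 mm/d equivalent
ET₀ = 0.0023 × 14.8920 × (25.00 + 17.8) × √8.8 = 0.0023 × 14.8920 × 42.80 × 2.9665 = 4.3488 mm/d
ETc = Kc × ET₀ = 1.20 × 4.3488 = 5.2186 mm/d
Crop demand D = ETc × 7 d = 5.2186 × 7 = 36.530 mm
D − Pe = 36.530 − 14.3 = 22.230 mm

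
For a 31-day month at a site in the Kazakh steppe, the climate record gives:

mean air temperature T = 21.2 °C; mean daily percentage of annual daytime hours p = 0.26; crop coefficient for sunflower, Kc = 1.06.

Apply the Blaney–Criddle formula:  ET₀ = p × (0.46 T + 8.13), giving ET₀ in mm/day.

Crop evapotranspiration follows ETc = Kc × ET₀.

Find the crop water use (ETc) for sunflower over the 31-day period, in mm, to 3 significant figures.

ET₀ = 0.26 × (0.46 × 21.2 + 8.13) = 0.26 × 17.882 = 4.6493 mm/d
ETc = Kc × ET₀ = 1.06 × 4.6493 = 4.9283 mm/d
Over 31 days: 4.9283 × 31 = 152.777 mm

153 mm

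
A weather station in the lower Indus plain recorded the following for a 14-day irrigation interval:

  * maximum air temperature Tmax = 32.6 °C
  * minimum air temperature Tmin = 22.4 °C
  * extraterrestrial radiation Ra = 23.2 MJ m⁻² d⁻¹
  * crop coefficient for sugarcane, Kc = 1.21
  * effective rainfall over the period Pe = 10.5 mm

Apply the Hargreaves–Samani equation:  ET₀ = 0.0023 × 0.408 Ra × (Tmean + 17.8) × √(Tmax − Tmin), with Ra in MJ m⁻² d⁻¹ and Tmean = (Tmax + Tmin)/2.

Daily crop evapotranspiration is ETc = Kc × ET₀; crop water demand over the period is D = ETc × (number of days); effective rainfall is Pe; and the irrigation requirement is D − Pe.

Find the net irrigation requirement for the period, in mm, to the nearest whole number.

Tmean = (32.6 + 22.4)/2 = 27.50 °C
0.408 Ra = 0.408 × 23.2 = 9.4656 mm/d equivalent
ET₀ = 0.0023 × 9.4656 × (27.50 + 17.8) × √10.2 = 0.0023 × 9.4656 × 45.30 × 3.1937 = 3.1497 mm/d
ETc = Kc × ET₀ = 1.21 × 3.1497 = 3.8111 mm/d
Crop demand D = ETc × 14 d = 3.8111 × 14 = 53.355 mm
D − Pe = 53.355 − 10.5 = 42.855 mm

43 mm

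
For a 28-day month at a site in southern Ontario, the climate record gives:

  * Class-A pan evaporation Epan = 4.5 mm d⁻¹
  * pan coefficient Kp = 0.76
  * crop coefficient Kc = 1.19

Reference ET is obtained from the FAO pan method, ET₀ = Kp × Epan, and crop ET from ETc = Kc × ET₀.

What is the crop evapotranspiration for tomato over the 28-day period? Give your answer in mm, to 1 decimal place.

114.0 mm

ET₀ = 0.76 × 4.5 = 3.4200 mm/d
ETc = Kc × ET₀ = 1.19 × 3.4200 = 4.0698 mm/d
Over 28 days: 4.0698 × 28 = 113.954 mm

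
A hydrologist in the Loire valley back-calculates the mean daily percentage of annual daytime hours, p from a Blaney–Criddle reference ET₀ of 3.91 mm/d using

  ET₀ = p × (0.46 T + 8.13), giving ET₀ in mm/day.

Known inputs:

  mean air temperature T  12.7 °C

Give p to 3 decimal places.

p = ET₀ / (0.46 T + 8.13) = 3.91 / (0.46 × 12.7 + 8.13) = 3.91 / 13.972 = 0.2798

0.280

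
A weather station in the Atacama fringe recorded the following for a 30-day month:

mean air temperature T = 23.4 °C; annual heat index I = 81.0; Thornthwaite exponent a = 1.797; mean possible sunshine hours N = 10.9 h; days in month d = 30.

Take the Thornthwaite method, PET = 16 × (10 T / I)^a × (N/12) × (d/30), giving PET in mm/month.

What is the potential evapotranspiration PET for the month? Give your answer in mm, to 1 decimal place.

10T/I = 10 × 23.4 / 81.0 = 2.8889
(10T/I)^a = 2.8889^1.797 = 6.7288
Uncorrected PET = 16 × 6.7288 = 107.661 mm
Correction = (N/12)(d/30) = (10.9/12)(30/30) = 0.9083
PET = 107.661 × 0.9083 = 97.788 mm/month

97.8 mm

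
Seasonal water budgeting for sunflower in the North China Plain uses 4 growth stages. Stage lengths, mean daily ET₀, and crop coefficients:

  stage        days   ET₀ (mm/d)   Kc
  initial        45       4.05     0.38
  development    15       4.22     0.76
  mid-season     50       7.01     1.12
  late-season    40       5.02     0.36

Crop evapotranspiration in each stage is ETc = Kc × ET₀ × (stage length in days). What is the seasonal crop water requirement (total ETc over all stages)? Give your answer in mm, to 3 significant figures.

582 mm

initial: 0.38 × 4.05 × 45 = 69.26 mm
development: 0.76 × 4.22 × 15 = 48.11 mm
mid-season: 1.12 × 7.01 × 50 = 392.56 mm
late-season: 0.36 × 5.02 × 40 = 72.29 mm
Seasonal total = 582.22 mm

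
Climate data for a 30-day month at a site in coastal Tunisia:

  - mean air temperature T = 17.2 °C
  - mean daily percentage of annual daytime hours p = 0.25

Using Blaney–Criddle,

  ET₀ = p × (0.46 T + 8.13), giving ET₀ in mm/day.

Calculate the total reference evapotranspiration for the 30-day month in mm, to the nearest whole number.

ET₀ = 0.25 × (0.46 × 17.2 + 8.13) = 0.25 × 16.042 = 4.0105 mm/d
Monthly total = 4.0105 × 30 = 120.315 mm

120 mm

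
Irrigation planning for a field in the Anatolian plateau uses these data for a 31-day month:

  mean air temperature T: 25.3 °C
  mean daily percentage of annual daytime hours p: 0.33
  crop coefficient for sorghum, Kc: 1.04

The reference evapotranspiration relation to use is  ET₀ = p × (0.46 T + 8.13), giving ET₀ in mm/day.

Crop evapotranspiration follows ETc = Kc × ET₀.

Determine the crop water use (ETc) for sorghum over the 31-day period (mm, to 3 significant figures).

ET₀ = 0.33 × (0.46 × 25.3 + 8.13) = 0.33 × 19.768 = 6.5234 mm/d
ETc = Kc × ET₀ = 1.04 × 6.5234 = 6.7843 mm/d
Over 31 days: 6.7843 × 31 = 210.313 mm

210 mm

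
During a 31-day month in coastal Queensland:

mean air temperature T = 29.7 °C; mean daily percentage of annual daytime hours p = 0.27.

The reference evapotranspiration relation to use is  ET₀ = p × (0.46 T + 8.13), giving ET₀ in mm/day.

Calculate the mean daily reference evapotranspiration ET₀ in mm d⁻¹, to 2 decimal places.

ET₀ = 0.27 × (0.46 × 29.7 + 8.13) = 0.27 × 21.792 = 5.8838 mm/d

5.88 mm d⁻¹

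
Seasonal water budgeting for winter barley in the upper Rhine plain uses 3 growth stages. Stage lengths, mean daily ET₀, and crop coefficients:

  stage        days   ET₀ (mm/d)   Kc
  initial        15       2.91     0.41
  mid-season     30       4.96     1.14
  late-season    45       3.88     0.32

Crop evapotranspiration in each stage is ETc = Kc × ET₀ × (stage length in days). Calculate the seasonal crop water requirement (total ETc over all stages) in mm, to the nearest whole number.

243 mm

initial: 0.41 × 2.91 × 15 = 17.90 mm
mid-season: 1.14 × 4.96 × 30 = 169.63 mm
late-season: 0.32 × 3.88 × 45 = 55.87 mm
Seasonal total = 243.40 mm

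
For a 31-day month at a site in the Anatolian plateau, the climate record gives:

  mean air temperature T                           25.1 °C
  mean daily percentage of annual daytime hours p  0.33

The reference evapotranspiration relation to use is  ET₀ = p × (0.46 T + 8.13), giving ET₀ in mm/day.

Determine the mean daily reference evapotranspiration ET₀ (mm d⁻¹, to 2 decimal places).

6.49 mm d⁻¹

ET₀ = 0.33 × (0.46 × 25.1 + 8.13) = 0.33 × 19.676 = 6.4931 mm/d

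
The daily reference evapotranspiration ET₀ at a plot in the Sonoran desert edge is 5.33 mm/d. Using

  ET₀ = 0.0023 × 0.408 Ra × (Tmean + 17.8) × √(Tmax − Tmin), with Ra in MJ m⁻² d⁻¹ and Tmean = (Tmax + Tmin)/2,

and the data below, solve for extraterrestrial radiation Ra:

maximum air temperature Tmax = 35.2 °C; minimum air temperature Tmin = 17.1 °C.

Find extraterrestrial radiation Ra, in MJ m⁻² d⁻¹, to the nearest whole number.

Tmean = (35.2+17.1)/2 = 26.15 °C; ΔT = 18.1
Ra = ET₀ / [0.0023 × 0.408 × (Tmean+17.8) × √ΔT]
   = 5.33 / (0.0023 × 0.408 × 43.95 × 4.2544) = 30.377 MJ m⁻² d⁻¹

30 MJ m⁻² d⁻¹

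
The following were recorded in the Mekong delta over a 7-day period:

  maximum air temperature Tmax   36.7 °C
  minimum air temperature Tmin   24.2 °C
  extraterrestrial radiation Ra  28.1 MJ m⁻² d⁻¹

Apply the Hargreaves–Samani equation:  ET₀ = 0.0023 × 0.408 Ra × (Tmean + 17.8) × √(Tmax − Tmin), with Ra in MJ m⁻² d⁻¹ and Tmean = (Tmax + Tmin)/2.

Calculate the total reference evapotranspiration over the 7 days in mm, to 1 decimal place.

31.5 mm

Tmean = (36.7 + 24.2)/2 = 30.45 °C
0.408 Ra = 0.408 × 28.1 = 11.4648 mm/d equivalent
ET₀ = 0.0023 × 11.4648 × (30.45 + 17.8) × √12.5 = 0.0023 × 11.4648 × 48.25 × 3.5355 = 4.4982 mm/d
Over 7 days: 4.4982 × 7 = 31.487 mm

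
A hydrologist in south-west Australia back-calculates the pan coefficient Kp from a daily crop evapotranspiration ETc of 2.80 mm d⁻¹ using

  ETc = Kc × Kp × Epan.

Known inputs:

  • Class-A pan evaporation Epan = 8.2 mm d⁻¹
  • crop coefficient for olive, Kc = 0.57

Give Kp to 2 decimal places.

ETc = Kc × Kp × Epan  ⇒  Kp = ETc / (Kc × Epan)
Kp = 2.80 / (0.57 × 8.2) = 2.80 / 4.674 = 0.5991

0.60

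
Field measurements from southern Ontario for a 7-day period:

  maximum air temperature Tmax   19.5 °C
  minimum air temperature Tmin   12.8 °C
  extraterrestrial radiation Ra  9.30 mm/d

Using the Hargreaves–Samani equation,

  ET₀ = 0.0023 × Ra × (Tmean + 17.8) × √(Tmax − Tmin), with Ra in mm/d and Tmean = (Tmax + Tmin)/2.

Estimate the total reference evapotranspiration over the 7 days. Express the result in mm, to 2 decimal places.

Tmean = (19.5 + 12.8)/2 = 16.15 °C
ET₀ = 0.0023 × 9.30 × (16.15 + 17.8) × √6.7 = 0.0023 × 9.30 × 33.95 × 2.5884 = 1.8797 mm/d
Over 7 days: 1.8797 × 7 = 13.158 mm

13.16 mm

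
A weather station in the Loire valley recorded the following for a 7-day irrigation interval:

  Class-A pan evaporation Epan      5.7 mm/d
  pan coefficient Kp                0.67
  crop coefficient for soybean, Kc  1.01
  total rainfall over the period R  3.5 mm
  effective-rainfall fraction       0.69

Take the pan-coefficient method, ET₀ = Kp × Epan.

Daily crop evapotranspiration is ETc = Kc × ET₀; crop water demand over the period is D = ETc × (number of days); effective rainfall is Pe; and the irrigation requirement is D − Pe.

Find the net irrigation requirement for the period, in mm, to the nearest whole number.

25 mm

ET₀ = 0.67 × 5.7 = 3.8190 mm/d
ETc = Kc × ET₀ = 1.01 × 3.8190 = 3.8572 mm/d
Crop demand D = ETc × 7 d = 3.8572 × 7 = 27.000 mm
Pe = 0.69 × 3.5 = 2.415 mm
D − Pe = 27.000 − 2.415 = 24.585 mm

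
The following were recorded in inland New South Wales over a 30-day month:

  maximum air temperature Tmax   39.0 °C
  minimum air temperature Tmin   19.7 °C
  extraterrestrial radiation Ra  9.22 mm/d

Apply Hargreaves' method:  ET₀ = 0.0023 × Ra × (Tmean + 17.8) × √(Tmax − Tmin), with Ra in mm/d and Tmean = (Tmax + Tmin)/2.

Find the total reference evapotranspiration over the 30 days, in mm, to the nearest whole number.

132 mm

Tmean = (39.0 + 19.7)/2 = 29.35 °C
ET₀ = 0.0023 × 9.22 × (29.35 + 17.8) × √19.3 = 0.0023 × 9.22 × 47.15 × 4.3932 = 4.3926 mm/d
Over 30 days: 4.3926 × 30 = 131.778 mm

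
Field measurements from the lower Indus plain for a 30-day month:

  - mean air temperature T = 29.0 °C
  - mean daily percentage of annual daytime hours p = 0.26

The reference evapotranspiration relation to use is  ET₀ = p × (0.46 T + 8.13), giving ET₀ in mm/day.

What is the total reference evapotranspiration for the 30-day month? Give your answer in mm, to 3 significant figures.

167 mm

ET₀ = 0.26 × (0.46 × 29.0 + 8.13) = 0.26 × 21.470 = 5.5822 mm/d
Monthly total = 5.5822 × 30 = 167.466 mm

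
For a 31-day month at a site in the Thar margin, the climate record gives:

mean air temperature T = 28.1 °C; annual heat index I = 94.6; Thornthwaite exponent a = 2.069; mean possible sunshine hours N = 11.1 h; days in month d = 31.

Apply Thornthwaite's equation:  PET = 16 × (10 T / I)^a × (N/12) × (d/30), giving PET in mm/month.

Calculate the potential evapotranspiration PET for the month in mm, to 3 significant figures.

10T/I = 10 × 28.1 / 94.6 = 2.9704
(10T/I)^a = 2.9704^2.069 = 9.5116
Uncorrected PET = 16 × 9.5116 = 152.186 mm
Correction = (N/12)(d/30) = (11.1/12)(31/30) = 0.9558
PET = 152.186 × 0.9558 = 145.459 mm/month

145 mm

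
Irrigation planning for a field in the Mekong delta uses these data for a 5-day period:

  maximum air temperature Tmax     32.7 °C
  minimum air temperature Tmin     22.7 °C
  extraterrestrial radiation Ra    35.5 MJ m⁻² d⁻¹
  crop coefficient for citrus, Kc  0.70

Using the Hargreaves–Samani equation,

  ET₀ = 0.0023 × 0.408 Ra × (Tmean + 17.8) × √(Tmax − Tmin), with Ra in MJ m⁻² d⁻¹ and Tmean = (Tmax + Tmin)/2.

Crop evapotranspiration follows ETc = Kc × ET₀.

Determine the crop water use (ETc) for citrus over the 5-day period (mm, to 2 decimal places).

Tmean = (32.7 + 22.7)/2 = 27.70 °C
0.408 Ra = 0.408 × 35.5 = 14.4840 mm/d equivalent
ET₀ = 0.0023 × 14.4840 × (27.70 + 17.8) × √10.0 = 0.0023 × 14.4840 × 45.50 × 3.1623 = 4.7933 mm/d
ETc = Kc × ET₀ = 0.70 × 4.7933 = 3.3553 mm/d
Over 5 days: 3.3553 × 5 = 16.777 mm

16.78 mm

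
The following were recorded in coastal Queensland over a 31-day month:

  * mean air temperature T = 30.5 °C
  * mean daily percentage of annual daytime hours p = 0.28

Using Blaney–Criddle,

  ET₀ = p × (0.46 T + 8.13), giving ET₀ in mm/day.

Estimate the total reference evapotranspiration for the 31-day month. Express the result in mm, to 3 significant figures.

ET₀ = 0.28 × (0.46 × 30.5 + 8.13) = 0.28 × 22.160 = 6.2048 mm/d
Monthly total = 6.2048 × 31 = 192.349 mm

192 mm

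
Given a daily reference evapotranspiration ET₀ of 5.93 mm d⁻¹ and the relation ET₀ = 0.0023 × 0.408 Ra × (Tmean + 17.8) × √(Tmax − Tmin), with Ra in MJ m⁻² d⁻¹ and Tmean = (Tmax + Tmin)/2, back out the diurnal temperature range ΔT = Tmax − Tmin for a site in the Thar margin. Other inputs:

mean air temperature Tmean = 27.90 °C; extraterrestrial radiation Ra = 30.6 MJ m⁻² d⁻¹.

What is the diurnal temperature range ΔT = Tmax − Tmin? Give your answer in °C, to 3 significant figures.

√ΔT = ET₀ / [0.0023 × 0.408 × Ra × (Tmean+17.8)] = 5.93 / (0.0023 × 12.4848 × 45.70) = 4.5189
ΔT = 4.5189² = 20.420 °C

20.4 °C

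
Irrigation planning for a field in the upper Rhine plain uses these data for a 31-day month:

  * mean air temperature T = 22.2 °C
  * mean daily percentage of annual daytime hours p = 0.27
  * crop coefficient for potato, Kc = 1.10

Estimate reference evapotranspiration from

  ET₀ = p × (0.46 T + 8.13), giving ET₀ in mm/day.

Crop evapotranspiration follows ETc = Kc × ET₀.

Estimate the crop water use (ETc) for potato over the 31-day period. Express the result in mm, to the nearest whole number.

ET₀ = 0.27 × (0.46 × 22.2 + 8.13) = 0.27 × 18.342 = 4.9523 mm/d
ETc = Kc × ET₀ = 1.10 × 4.9523 = 5.4475 mm/d
Over 31 days: 5.4475 × 31 = 168.873 mm

169 mm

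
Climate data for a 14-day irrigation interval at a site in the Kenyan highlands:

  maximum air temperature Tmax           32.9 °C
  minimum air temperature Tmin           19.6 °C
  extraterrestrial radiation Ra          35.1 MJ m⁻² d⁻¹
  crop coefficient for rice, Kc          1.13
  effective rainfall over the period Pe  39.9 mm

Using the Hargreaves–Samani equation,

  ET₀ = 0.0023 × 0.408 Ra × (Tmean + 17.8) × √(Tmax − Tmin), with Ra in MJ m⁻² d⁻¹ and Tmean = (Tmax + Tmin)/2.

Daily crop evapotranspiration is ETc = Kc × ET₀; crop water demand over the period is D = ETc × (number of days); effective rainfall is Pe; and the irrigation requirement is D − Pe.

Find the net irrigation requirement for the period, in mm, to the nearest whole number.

Tmean = (32.9 + 19.6)/2 = 26.25 °C
0.408 Ra = 0.408 × 35.1 = 14.3208 mm/d equivalent
ET₀ = 0.0023 × 14.3208 × (26.25 + 17.8) × √13.3 = 0.0023 × 14.3208 × 44.05 × 3.6469 = 5.2913 mm/d
ETc = Kc × ET₀ = 1.13 × 5.2913 = 5.9792 mm/d
Crop demand D = ETc × 14 d = 5.9792 × 14 = 83.709 mm
D − Pe = 83.709 − 39.9 = 43.809 mm

44 mm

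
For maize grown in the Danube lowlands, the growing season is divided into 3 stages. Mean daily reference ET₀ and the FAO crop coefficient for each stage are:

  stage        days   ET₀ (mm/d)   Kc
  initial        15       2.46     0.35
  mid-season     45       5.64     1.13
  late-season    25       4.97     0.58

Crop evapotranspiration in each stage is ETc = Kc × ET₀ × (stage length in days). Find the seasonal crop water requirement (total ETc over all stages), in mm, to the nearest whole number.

372 mm

initial: 0.35 × 2.46 × 15 = 12.92 mm
mid-season: 1.13 × 5.64 × 45 = 286.79 mm
late-season: 0.58 × 4.97 × 25 = 72.07 mm
Seasonal total = 371.78 mm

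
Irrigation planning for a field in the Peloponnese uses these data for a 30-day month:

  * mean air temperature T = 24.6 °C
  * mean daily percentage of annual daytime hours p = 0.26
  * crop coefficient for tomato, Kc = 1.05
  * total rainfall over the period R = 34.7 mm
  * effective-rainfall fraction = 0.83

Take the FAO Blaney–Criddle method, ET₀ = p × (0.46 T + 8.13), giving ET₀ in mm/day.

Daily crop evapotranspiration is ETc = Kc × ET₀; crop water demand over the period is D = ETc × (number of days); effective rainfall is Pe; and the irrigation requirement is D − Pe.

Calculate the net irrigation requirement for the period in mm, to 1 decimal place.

ET₀ = 0.26 × (0.46 × 24.6 + 8.13) = 0.26 × 19.446 = 5.0560 mm/d
ETc = Kc × ET₀ = 1.05 × 5.0560 = 5.3088 mm/d
Crop demand D = ETc × 30 d = 5.3088 × 30 = 159.264 mm
Pe = 0.83 × 34.7 = 28.801 mm
D − Pe = 159.264 − 28.801 = 130.463 mm

130.5 mm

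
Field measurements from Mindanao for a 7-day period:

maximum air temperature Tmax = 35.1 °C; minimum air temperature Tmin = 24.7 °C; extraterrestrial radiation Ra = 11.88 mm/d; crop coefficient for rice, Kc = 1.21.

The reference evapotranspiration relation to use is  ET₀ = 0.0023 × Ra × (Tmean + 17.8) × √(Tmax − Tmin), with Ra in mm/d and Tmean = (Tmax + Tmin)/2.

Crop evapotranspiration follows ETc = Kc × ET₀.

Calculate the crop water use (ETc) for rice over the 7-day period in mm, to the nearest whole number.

Tmean = (35.1 + 24.7)/2 = 29.90 °C
ET₀ = 0.0023 × 11.88 × (29.90 + 17.8) × √10.4 = 0.0023 × 11.88 × 47.70 × 3.2249 = 4.2032 mm/d
ETc = Kc × ET₀ = 1.21 × 4.2032 = 5.0859 mm/d
Over 7 days: 5.0859 × 7 = 35.601 mm

36 mm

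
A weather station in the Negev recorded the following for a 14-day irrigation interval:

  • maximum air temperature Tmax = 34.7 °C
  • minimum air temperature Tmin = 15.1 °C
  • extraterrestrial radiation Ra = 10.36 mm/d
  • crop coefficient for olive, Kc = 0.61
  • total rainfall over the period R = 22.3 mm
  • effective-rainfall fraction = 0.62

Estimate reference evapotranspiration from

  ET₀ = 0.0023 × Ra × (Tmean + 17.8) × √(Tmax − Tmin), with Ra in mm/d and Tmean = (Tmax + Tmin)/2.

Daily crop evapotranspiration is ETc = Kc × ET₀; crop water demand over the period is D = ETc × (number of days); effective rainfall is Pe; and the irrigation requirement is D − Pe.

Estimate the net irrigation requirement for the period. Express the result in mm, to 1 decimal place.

Tmean = (34.7 + 15.1)/2 = 24.90 °C
ET₀ = 0.0023 × 10.36 × (24.90 + 17.8) × √19.6 = 0.0023 × 10.36 × 42.70 × 4.4272 = 4.5045 mm/d
ETc = Kc × ET₀ = 0.61 × 4.5045 = 2.7477 mm/d
Crop demand D = ETc × 14 d = 2.7477 × 14 = 38.468 mm
Pe = 0.62 × 22.3 = 13.826 mm
D − Pe = 38.468 − 13.826 = 24.642 mm

24.6 mm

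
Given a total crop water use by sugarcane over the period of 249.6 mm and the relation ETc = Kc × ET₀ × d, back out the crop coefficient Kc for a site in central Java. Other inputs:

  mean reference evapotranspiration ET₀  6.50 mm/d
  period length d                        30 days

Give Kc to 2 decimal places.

ETc = Kc × ET₀ × d  ⇒  Kc = ETc / (ET₀ × d)
Kc = 249.6 / (6.50 × 30) = 249.6 / 195.00 = 1.2800

1.28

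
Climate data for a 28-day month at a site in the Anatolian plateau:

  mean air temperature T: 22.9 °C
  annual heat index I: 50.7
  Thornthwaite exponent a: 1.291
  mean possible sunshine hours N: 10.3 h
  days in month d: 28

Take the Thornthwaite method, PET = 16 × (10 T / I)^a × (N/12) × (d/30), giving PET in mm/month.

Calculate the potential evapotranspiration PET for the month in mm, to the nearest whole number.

90 mm

10T/I = 10 × 22.9 / 50.7 = 4.5168
(10T/I)^a = 4.5168^1.291 = 7.0047
Uncorrected PET = 16 × 7.0047 = 112.075 mm
Correction = (N/12)(d/30) = (10.3/12)(28/30) = 0.8011
PET = 112.075 × 0.8011 = 89.783 mm/month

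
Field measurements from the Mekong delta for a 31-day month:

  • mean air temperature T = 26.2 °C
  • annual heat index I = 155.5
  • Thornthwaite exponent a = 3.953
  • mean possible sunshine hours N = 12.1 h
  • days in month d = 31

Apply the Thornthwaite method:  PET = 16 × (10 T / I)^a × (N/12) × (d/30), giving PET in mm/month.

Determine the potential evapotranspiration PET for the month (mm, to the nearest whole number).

10T/I = 10 × 26.2 / 155.5 = 1.6849
(10T/I)^a = 1.6849^3.953 = 7.8641
Uncorrected PET = 16 × 7.8641 = 125.826 mm
Correction = (N/12)(d/30) = (12.1/12)(31/30) = 1.0419
PET = 125.826 × 1.0419 = 131.098 mm/month

131 mm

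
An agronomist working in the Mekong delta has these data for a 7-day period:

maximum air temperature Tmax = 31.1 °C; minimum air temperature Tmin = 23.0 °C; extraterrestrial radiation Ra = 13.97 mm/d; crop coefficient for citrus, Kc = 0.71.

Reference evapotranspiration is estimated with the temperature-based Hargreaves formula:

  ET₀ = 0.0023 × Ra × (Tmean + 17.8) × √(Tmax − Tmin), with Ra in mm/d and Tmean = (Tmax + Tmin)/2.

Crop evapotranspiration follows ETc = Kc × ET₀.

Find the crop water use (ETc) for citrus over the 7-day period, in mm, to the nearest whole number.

20 mm

Tmean = (31.1 + 23.0)/2 = 27.05 °C
ET₀ = 0.0023 × 13.97 × (27.05 + 17.8) × √8.1 = 0.0023 × 13.97 × 44.85 × 2.8460 = 4.1013 mm/d
ETc = Kc × ET₀ = 0.71 × 4.1013 = 2.9119 mm/d
Over 7 days: 2.9119 × 7 = 20.383 mm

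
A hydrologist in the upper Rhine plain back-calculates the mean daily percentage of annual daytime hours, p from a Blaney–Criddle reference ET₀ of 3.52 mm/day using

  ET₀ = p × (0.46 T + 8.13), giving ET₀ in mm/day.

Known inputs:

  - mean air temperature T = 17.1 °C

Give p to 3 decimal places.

p = ET₀ / (0.46 T + 8.13) = 3.52 / (0.46 × 17.1 + 8.13) = 3.52 / 15.996 = 0.2201

0.220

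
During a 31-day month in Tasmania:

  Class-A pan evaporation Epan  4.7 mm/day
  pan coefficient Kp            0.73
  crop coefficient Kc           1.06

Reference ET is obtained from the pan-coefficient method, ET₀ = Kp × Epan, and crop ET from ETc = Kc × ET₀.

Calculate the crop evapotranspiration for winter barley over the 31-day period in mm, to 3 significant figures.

ET₀ = 0.73 × 4.7 = 3.4310 mm/d
ETc = Kc × ET₀ = 1.06 × 3.4310 = 3.6369 mm/d
Over 31 days: 3.6369 × 31 = 112.744 mm

113 mm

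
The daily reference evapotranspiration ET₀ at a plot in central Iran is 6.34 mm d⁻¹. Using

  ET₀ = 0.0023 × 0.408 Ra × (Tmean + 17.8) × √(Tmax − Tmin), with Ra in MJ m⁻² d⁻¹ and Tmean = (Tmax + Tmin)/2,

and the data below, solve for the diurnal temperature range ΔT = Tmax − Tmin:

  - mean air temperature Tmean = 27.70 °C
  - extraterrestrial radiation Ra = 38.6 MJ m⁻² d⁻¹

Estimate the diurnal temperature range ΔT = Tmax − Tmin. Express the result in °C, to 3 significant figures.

14.8 °C

√ΔT = ET₀ / [0.0023 × 0.408 × Ra × (Tmean+17.8)] = 6.34 / (0.0023 × 15.7488 × 45.50) = 3.8468
ΔT = 3.8468² = 14.798 °C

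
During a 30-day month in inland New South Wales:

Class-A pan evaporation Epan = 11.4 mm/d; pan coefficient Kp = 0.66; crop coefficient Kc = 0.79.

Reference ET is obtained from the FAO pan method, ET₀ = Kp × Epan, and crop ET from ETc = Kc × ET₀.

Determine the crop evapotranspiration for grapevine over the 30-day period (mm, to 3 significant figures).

ET₀ = 0.66 × 11.4 = 7.5240 mm/d
ETc = Kc × ET₀ = 0.79 × 7.5240 = 5.9440 mm/d
Over 30 days: 5.9440 × 30 = 178.320 mm

178 mm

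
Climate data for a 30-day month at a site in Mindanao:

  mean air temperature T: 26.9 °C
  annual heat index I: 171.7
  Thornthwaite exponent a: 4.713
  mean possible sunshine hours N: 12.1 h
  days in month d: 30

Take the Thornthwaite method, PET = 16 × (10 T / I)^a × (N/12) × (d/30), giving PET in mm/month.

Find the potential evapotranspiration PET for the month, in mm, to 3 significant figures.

10T/I = 10 × 26.9 / 171.7 = 1.5667
(10T/I)^a = 1.5667^4.713 = 8.2979
Uncorrected PET = 16 × 8.2979 = 132.766 mm
Correction = (N/12)(d/30) = (12.1/12)(30/30) = 1.0083
PET = 132.766 × 1.0083 = 133.868 mm/month

134 mm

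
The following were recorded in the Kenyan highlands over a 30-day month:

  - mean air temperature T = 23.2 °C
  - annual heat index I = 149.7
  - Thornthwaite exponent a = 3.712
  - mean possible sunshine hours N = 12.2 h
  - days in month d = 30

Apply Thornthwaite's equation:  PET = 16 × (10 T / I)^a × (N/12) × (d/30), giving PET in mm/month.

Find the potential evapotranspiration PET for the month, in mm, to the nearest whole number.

10T/I = 10 × 23.2 / 149.7 = 1.5498
(10T/I)^a = 1.5498^3.712 = 5.0851
Uncorrected PET = 16 × 5.0851 = 81.362 mm
Correction = (N/12)(d/30) = (12.2/12)(30/30) = 1.0167
PET = 81.362 × 1.0167 = 82.721 mm/month

83 mm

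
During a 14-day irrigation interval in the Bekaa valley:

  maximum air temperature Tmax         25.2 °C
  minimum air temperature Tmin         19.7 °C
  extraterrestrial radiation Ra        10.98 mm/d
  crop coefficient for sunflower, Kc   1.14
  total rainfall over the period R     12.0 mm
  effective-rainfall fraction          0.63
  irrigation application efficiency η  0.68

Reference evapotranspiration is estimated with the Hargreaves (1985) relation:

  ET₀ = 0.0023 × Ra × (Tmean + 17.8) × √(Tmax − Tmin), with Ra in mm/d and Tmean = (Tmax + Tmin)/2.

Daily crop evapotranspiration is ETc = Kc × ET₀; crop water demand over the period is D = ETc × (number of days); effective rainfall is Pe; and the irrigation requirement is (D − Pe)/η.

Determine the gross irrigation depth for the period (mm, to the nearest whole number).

Tmean = (25.2 + 19.7)/2 = 22.45 °C
ET₀ = 0.0023 × 10.98 × (22.45 + 17.8) × √5.5 = 0.0023 × 10.98 × 40.25 × 2.3452 = 2.3838 mm/d
ETc = Kc × ET₀ = 1.14 × 2.3838 = 2.7175 mm/d
Crop demand D = ETc × 14 d = 2.7175 × 14 = 38.045 mm
Pe = 0.63 × 12.0 = 7.560 mm
D − Pe = 38.045 − 7.560 = 30.485 mm
Gross irrigation = 30.485 / 0.68 = 44.831 mm

45 mm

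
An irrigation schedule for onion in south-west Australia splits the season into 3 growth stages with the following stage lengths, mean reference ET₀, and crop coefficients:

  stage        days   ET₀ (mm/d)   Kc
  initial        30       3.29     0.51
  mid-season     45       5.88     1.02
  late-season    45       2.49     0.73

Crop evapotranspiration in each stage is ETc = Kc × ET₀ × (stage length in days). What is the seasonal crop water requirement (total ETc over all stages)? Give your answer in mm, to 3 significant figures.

initial: 0.51 × 3.29 × 30 = 50.34 mm
mid-season: 1.02 × 5.88 × 45 = 269.89 mm
late-season: 0.73 × 2.49 × 45 = 81.80 mm
Seasonal total = 402.03 mm

402 mm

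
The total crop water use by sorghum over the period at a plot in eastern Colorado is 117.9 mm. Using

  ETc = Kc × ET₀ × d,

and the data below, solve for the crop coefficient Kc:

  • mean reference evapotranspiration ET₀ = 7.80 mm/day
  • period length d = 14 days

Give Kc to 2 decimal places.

ETc = Kc × ET₀ × d  ⇒  Kc = ETc / (ET₀ × d)
Kc = 117.9 / (7.80 × 14) = 117.9 / 109.20 = 1.0797

1.08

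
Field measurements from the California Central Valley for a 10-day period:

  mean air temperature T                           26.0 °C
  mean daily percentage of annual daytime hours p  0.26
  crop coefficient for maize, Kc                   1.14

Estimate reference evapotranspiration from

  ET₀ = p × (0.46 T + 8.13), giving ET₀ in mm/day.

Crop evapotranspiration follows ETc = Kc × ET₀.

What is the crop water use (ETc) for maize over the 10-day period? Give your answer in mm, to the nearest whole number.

60 mm

ET₀ = 0.26 × (0.46 × 26.0 + 8.13) = 0.26 × 20.090 = 5.2234 mm/d
ETc = Kc × ET₀ = 1.14 × 5.2234 = 5.9547 mm/d
Over 10 days: 5.9547 × 10 = 59.547 mm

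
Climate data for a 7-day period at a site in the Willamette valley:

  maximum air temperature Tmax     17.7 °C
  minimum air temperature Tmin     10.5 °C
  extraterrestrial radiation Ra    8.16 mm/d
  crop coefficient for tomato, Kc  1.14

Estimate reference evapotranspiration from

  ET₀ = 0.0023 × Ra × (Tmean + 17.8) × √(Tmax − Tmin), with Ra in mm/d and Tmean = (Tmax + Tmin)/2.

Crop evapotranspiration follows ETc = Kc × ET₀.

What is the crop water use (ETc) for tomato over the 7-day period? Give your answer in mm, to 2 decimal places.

Tmean = (17.7 + 10.5)/2 = 14.10 °C
ET₀ = 0.0023 × 8.16 × (14.10 + 17.8) × √7.2 = 0.0023 × 8.16 × 31.90 × 2.6833 = 1.6065 mm/d
ETc = Kc × ET₀ = 1.14 × 1.6065 = 1.8314 mm/d
Over 7 days: 1.8314 × 7 = 12.820 mm

12.82 mm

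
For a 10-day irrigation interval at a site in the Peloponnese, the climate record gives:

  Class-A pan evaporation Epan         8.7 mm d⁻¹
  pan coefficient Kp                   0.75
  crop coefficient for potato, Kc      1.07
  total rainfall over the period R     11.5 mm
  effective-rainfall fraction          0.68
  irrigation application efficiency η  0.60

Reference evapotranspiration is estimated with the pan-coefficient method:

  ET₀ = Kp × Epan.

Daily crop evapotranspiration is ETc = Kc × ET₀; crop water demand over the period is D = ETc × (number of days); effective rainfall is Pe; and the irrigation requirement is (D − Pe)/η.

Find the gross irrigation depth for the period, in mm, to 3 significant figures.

103 mm

ET₀ = 0.75 × 8.7 = 6.5250 mm/d
ETc = Kc × ET₀ = 1.07 × 6.5250 = 6.9818 mm/d
Crop demand D = ETc × 10 d = 6.9818 × 10 = 69.818 mm
Pe = 0.68 × 11.5 = 7.820 mm
D − Pe = 69.818 − 7.820 = 61.998 mm
Gross irrigation = 61.998 / 0.60 = 103.330 mm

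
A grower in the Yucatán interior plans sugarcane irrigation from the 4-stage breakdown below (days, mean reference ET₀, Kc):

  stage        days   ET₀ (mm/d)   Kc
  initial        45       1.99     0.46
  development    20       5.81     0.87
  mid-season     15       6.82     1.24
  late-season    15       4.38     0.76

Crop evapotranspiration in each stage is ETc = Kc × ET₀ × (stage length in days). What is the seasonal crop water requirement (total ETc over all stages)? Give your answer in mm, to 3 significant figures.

319 mm

initial: 0.46 × 1.99 × 45 = 41.19 mm
development: 0.87 × 5.81 × 20 = 101.09 mm
mid-season: 1.24 × 6.82 × 15 = 126.85 mm
late-season: 0.76 × 4.38 × 15 = 49.93 mm
Seasonal total = 319.06 mm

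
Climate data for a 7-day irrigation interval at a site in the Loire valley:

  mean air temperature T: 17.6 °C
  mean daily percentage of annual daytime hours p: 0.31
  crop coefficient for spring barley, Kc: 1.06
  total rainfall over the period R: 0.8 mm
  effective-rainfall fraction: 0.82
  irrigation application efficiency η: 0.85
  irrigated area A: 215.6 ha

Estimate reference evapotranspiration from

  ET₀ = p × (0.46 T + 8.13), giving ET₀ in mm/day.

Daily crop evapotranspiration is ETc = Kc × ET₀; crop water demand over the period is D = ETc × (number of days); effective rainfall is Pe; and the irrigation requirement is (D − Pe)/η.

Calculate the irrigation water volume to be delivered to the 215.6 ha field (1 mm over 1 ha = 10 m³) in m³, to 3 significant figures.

93000 m³

ET₀ = 0.31 × (0.46 × 17.6 + 8.13) = 0.31 × 16.226 = 5.0301 mm/d
ETc = Kc × ET₀ = 1.06 × 5.0301 = 5.3319 mm/d
Crop demand D = ETc × 7 d = 5.3319 × 7 = 37.323 mm
Pe = 0.82 × 0.8 = 0.656 mm
D − Pe = 37.323 − 0.656 = 36.667 mm
Gross irrigation = 36.667 / 0.85 = 43.138 mm
Volume = 43.138 mm × 215.6 ha × 10 = 93005.5 m³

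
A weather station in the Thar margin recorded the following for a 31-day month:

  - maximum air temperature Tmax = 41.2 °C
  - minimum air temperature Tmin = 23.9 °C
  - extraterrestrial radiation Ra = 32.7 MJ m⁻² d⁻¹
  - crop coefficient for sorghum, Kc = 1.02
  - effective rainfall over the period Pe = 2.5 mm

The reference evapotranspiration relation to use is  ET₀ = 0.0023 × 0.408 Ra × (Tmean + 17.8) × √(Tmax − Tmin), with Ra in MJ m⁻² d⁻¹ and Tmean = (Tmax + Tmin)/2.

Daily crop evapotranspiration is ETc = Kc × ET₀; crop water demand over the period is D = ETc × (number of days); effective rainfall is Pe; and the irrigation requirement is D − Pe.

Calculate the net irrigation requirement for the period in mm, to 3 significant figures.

201 mm

Tmean = (41.2 + 23.9)/2 = 32.55 °C
0.408 Ra = 0.408 × 32.7 = 13.3416 mm/d equivalent
ET₀ = 0.0023 × 13.3416 × (32.55 + 17.8) × √17.3 = 0.0023 × 13.3416 × 50.35 × 4.1593 = 6.4262 mm/d
ETc = Kc × ET₀ = 1.02 × 6.4262 = 6.5547 mm/d
Crop demand D = ETc × 31 d = 6.5547 × 31 = 203.196 mm
D − Pe = 203.196 − 2.5 = 200.696 mm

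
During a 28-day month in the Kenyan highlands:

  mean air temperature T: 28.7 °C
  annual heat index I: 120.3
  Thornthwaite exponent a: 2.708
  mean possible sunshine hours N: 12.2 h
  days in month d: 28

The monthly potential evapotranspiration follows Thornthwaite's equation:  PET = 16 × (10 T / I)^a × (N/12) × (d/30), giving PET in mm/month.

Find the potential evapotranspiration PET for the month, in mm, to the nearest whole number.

160 mm

10T/I = 10 × 28.7 / 120.3 = 2.3857
(10T/I)^a = 2.3857^2.708 = 10.5338
Uncorrected PET = 16 × 10.5338 = 168.541 mm
Correction = (N/12)(d/30) = (12.2/12)(28/30) = 0.9489
PET = 168.541 × 0.9489 = 159.929 mm/month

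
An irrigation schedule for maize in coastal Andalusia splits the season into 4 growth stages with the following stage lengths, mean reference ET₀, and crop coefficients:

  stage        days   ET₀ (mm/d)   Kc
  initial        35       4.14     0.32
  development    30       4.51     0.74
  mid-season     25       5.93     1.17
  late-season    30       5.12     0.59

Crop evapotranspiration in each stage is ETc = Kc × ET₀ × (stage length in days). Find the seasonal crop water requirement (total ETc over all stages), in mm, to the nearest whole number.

411 mm

initial: 0.32 × 4.14 × 35 = 46.37 mm
development: 0.74 × 4.51 × 30 = 100.12 mm
mid-season: 1.17 × 5.93 × 25 = 173.45 mm
late-season: 0.59 × 5.12 × 30 = 90.62 mm
Seasonal total = 410.56 mm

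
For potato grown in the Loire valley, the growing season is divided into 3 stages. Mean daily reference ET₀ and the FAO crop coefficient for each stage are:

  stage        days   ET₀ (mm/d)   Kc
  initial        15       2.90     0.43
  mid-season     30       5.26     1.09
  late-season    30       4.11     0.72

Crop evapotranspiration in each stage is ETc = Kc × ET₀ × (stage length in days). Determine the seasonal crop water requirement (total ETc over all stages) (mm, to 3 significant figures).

279 mm

initial: 0.43 × 2.90 × 15 = 18.71 mm
mid-season: 1.09 × 5.26 × 30 = 172.00 mm
late-season: 0.72 × 4.11 × 30 = 88.78 mm
Seasonal total = 279.49 mm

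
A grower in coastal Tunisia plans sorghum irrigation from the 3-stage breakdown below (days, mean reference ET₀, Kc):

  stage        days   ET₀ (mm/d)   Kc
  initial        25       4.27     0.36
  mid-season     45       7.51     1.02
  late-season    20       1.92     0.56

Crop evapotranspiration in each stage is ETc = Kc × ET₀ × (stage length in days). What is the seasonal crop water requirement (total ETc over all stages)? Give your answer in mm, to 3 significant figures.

405 mm

initial: 0.36 × 4.27 × 25 = 38.43 mm
mid-season: 1.02 × 7.51 × 45 = 344.71 mm
late-season: 0.56 × 1.92 × 20 = 21.50 mm
Seasonal total = 404.64 mm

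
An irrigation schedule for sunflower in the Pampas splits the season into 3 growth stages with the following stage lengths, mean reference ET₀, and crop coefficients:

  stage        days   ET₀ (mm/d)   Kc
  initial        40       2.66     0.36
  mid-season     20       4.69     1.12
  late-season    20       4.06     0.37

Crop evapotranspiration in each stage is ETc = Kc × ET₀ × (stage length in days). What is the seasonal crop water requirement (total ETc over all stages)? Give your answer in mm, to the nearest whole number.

173 mm

initial: 0.36 × 2.66 × 40 = 38.30 mm
mid-season: 1.12 × 4.69 × 20 = 105.06 mm
late-season: 0.37 × 4.06 × 20 = 30.04 mm
Seasonal total = 173.40 mm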